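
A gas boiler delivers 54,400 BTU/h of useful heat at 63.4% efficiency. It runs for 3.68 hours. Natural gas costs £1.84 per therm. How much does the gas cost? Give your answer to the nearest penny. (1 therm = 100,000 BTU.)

Heat delivered = 54,400 BTU/h × 3.68 h = 200,192 BTU
Gas input = 200,192 / 0.634 = 315,760 BTU
= 315,760 / 100,000 = 3.158 therm
Cost = 3.158 × £1.84/therm = £5.81

£5.81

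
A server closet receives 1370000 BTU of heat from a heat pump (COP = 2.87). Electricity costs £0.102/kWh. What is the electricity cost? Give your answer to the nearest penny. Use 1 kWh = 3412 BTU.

Heat delivered = 1,370,000 BTU / 3412 = 401.5 kWh
Electrical input = 401.5 kWh / 2.87 = 139.9 kWh
Cost = 139.9 × £0.102/kWh = £14.27

£14.27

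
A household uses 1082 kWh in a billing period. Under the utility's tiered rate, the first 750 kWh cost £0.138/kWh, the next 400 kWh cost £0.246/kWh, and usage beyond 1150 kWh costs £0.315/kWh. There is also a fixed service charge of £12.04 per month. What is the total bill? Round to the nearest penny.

£197.21

First 750 kWh × £0.138 = £103.50
Next 332 kWh × £0.246 = £81.67
Remaining tier: 0 kWh (not reached)
Energy charge = £185.17; + service £12.04 = £197.21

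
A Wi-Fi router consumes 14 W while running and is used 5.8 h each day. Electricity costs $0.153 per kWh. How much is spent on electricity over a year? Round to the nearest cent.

$4.53

Energy = 14 W × 5.8 h/day × 365 days = 29,638 Wh = 29.64 kWh
Cost = 29.64 kWh × $0.153/kWh = $4.53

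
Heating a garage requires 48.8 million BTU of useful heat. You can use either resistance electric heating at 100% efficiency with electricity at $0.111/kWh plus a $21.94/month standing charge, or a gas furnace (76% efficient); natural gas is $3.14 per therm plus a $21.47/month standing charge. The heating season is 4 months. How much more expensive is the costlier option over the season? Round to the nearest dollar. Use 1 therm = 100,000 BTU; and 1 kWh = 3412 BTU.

$427

Heat load = 48.8 × 10⁶ BTU = 48,800,000 BTU
Gas: input = 48,800,000 / 0.76 = 64,210,526 BTU = 642.1 therm → 642.1 × $3.14 = $2,016.21; + 4 × $21.47 standing = $2,102.09
Electric: 48,800,000 BTU / 3412 = 14,300 kWh → × $0.111 = $1,587.57; + 4 × $21.94 standing = $1,675.33
Difference = |$2,102.09 − $1,675.33| = $426.76 ≈ $427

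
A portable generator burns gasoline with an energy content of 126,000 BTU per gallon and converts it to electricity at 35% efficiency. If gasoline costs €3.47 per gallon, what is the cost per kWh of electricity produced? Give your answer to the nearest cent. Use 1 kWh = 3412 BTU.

€0.27

Electrical output per gallon = 126,000 BTU × 0.35 / 3412 BTU/kWh = 12.92 kWh
Cost per kWh = €3.47 / 12.92 kWh = €0.268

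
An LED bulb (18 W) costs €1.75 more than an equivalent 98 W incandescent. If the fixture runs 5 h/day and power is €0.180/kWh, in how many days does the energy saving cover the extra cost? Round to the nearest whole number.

Power saved = 98 − 18 = 80 W
Daily energy saved = 80 W × 5 h = 400 Wh = 0.4 kWh
Daily savings = 0.4 × €0.180 = €0.0720
Payback = €1.75 / €0.0720 per day = 24.31 days

24 days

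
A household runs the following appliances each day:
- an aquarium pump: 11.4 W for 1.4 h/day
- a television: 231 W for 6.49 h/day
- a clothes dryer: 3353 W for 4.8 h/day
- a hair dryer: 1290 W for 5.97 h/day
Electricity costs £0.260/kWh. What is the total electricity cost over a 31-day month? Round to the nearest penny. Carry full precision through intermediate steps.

aquarium pump: 11.4 W × 1.4 h × 31 d = 495 Wh = 0.4948 kWh
television: 231 W × 6.49 h × 31 d = 46,475 Wh = 46.47 kWh
clothes dryer: 3353 W × 4.8 h × 31 d = 498,926 Wh = 498.9 kWh
hair dryer: 1290 W × 5.97 h × 31 d = 238,740 Wh = 238.7 kWh
Total energy = 0.4948 + 46.47 + 498.9 + 238.7 = 784.6 kWh
Cost = 784.6 kWh × £0.260 = £204.01

£204.01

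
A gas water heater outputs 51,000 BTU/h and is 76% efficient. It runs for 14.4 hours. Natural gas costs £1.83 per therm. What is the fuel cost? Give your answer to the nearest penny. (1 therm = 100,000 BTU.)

Heat delivered = 51,000 BTU/h × 14.4 h = 734,400 BTU
Gas input = 734,400 / 0.76 = 966,316 BTU
= 966,316 / 100,000 = 9.663 therm
Cost = 9.663 × £1.83/therm = £17.68

£17.68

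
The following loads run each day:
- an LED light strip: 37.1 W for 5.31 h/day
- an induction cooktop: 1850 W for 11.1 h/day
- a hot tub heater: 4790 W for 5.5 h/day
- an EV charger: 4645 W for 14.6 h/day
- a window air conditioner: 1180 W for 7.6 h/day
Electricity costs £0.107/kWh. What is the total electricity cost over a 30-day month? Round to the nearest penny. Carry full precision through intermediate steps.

£397.60

LED light strip: 37.1 W × 5.31 h × 30 d = 5,910 Wh = 5.91 kWh
induction cooktop: 1850 W × 11.1 h × 30 d = 616,050 Wh = 616 kWh
hot tub heater: 4790 W × 5.5 h × 30 d = 790,350 Wh = 790.4 kWh
EV charger: 4645 W × 14.6 h × 30 d = 2,034,510 Wh = 2,035 kWh
window air conditioner: 1180 W × 7.6 h × 30 d = 269,040 Wh = 269 kWh
Total energy = 5.91 + 616 + 790.4 + 2,035 + 269 = 3,716 kWh
Cost = 3,716 kWh × £0.107 = £397.60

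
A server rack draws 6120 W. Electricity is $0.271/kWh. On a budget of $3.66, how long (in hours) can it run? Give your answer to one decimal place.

Energy budget = $3.66 / $0.271 per kWh = 13.51 kWh = 13,506 Wh
Runtime = 13,506 Wh / 6120 W = 2.207 h

2.2 h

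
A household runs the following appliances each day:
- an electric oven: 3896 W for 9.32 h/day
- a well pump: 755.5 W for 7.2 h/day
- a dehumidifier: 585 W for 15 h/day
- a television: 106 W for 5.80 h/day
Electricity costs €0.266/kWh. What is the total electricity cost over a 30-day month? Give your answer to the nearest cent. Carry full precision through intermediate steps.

€408.10

electric oven: 3896 W × 9.32 h × 30 d = 1,089,322 Wh = 1,089 kWh
well pump: 755.5 W × 7.2 h × 30 d = 163,188 Wh = 163.2 kWh
dehumidifier: 585 W × 15 h × 30 d = 263,250 Wh = 263.2 kWh
television: 106 W × 5.80 h × 30 d = 18,444 Wh = 18.44 kWh
Total energy = 1,089 + 163.2 + 263.2 + 18.44 = 1,534 kWh
Cost = 1,534 kWh × €0.266 = €408.10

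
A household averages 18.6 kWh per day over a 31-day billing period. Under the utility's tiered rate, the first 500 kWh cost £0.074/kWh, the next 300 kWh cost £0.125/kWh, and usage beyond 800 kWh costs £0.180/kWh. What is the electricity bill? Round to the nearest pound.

Usage = 18.6 kWh/day × 31 days = 576.6 kWh
First 500 kWh × £0.074 = £37.00
Next 76.6 kWh × £0.125 = £9.58
Remaining tier: 0 kWh (not reached)
Total = £46.58 ≈ £47

£47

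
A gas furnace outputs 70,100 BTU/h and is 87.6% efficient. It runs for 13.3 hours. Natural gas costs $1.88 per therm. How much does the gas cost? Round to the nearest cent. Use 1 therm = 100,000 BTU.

Heat delivered = 70,100 BTU/h × 13.3 h = 932,330 BTU
Gas input = 932,330 / 0.876 = 1,064,304 BTU
= 1,064,304 / 100,000 = 10.64 therm
Cost = 10.64 × $1.88/therm = $20.01

$20.01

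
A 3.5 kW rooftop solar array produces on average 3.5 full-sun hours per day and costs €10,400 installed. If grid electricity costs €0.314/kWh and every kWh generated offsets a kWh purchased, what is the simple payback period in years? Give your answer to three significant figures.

Daily generation = 3.5 kW × 3.5 h = 12.25 kWh
Annual generation = 12.25 × 365 = 4471.2 kWh
Annual savings = 4471.2 × €0.314 = €1,403.97
Payback = €10,400 / €1,403.97 = 7.41 years

7.41 years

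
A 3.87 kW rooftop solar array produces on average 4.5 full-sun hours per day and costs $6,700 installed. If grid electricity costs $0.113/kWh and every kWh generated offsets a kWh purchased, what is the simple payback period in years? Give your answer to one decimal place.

Daily generation = 3.87 kW × 4.5 h = 17.41 kWh
Annual generation = 17.41 × 365 = 6356.5 kWh
Annual savings = 6356.5 × $0.113 = $718.28
Payback = $6,700 / $718.28 = 9.33 years

9.3 years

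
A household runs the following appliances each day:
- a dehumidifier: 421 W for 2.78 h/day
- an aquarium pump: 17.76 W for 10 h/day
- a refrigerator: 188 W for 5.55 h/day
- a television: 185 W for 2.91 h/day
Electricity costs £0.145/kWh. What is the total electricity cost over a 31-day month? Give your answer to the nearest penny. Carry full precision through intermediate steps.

dehumidifier: 421 W × 2.78 h × 31 d = 36,282 Wh = 36.28 kWh
aquarium pump: 17.76 W × 10 h × 31 d = 5,506 Wh = 5.506 kWh
refrigerator: 188 W × 5.55 h × 31 d = 32,345 Wh = 32.35 kWh
television: 185 W × 2.91 h × 31 d = 16,689 Wh = 16.69 kWh
Total energy = 36.28 + 5.506 + 32.35 + 16.69 = 90.82 kWh
Cost = 90.82 kWh × £0.145 = £13.17

£13.17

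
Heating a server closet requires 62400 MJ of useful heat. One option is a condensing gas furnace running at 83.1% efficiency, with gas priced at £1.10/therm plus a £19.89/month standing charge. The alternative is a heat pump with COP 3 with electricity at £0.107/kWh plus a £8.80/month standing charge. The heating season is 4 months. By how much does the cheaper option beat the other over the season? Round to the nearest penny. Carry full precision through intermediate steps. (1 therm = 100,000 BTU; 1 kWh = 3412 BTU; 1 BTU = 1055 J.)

£209.01

Heat load = 62400 MJ = 62,400,000,000 J / 1055 = 59,146,919 BTU
Gas: input = 59,146,919 / 0.831 = 71,175,595 BTU = 711.8 therm → 711.8 × £1.10 = £782.93; + 4 × £19.89 standing = £862.49
Heat pump: 59,146,919 BTU / 3412 = 17,330 kWh heat; / 3 = 5,778 kWh in → × £0.107 = £618.28; + 4 × £8.80 standing = £653.48
Difference = |£862.49 − £653.48| = £209.01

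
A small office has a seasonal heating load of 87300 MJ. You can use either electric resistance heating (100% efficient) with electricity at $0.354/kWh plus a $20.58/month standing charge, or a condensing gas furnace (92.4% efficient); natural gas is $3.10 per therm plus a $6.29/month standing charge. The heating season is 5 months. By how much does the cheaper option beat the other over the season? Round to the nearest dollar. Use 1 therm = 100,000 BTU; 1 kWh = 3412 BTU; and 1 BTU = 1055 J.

$5881

Heat load = 87300 MJ = 87,300,000,000 J / 1055 = 82,748,815 BTU
Gas: input = 82,748,815 / 0.924 = 89,554,995 BTU = 895.5 therm → 895.5 × $3.10 = $2,776.20; + 5 × $6.29 standing = $2,807.65
Electric: 82,748,815 BTU / 3412 = 24,250 kWh → × $0.354 = $8,585.31; + 5 × $20.58 standing = $8,688.21
Difference = |$2,807.65 − $8,688.21| = $5,880.56 ≈ $5881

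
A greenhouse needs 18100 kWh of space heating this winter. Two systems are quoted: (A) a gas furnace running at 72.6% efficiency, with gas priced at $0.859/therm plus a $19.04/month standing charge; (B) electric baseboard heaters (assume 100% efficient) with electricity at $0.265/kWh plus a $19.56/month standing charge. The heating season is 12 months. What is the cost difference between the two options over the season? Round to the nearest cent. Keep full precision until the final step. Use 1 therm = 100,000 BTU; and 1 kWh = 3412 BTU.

Heat load = 18100 kWh × 3412 = 61,757,200 BTU
Gas: input = 61,757,200 / 0.726 = 85,065,014 BTU = 850.7 therm → 850.7 × $0.859 = $730.71; + 12 × $19.04 standing = $959.19
Electric: 61,757,200 BTU / 3412 = 18,100 kWh → × $0.265 = $4,796.50; + 12 × $19.56 standing = $5,031.22
Difference = |$959.19 − $5,031.22| = $4,072.03

$4072.03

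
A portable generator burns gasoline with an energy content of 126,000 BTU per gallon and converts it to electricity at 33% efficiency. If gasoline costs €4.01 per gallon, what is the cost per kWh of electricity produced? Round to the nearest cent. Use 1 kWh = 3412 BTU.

Electrical output per gallon = 126,000 BTU × 0.33 / 3412 BTU/kWh = 12.19 kWh
Cost per kWh = €4.01 / 12.19 kWh = €0.329

€0.33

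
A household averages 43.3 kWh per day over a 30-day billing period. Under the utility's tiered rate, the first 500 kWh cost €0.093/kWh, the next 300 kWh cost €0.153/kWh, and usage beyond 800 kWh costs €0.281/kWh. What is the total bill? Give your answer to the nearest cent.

€232.62

Usage = 43.3 kWh/day × 30 days = 1299 kWh
First 500 kWh × €0.093 = €46.50
Next 300 kWh × €0.153 = €45.90
Remaining 499 kWh × €0.281 = €140.22
Total = €232.62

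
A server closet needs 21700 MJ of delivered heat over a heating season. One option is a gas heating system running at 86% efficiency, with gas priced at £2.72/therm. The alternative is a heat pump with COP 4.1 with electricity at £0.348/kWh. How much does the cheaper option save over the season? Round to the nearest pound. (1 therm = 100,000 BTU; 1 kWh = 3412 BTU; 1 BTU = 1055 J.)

£139

Heat load = 21700 MJ = 21,700,000,000 J / 1055 = 20,568,720 BTU
Gas: input = 20,568,720 / 0.86 = 23,917,117 BTU = 239.2 therm → 239.2 × £2.72 = £650.55
Heat pump: 20,568,720 BTU / 3412 = 6,028 kWh heat; / 4.1 = 1,470 kWh in → × £0.348 = £511.67
Difference = |£650.55 − £511.67| = £138.87 ≈ £139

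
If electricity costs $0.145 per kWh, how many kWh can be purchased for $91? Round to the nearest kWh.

628 kWh

$91 / $0.145 per kWh = 627.6 kWh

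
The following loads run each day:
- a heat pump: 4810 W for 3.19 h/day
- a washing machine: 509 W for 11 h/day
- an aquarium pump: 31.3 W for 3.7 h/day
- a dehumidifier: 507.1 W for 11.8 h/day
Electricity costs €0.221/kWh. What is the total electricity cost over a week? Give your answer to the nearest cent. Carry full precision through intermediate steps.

€41.83

heat pump: 4810 W × 3.19 h × 7 d = 107,407 Wh = 107.4 kWh
washing machine: 509 W × 11 h × 7 d = 39,193 Wh = 39.19 kWh
aquarium pump: 31.3 W × 3.7 h × 7 d = 811 Wh = 0.8107 kWh
dehumidifier: 507.1 W × 11.8 h × 7 d = 41,886 Wh = 41.89 kWh
Total energy = 107.4 + 39.19 + 0.8107 + 41.89 = 189.3 kWh
Cost = 189.3 kWh × €0.221 = €41.83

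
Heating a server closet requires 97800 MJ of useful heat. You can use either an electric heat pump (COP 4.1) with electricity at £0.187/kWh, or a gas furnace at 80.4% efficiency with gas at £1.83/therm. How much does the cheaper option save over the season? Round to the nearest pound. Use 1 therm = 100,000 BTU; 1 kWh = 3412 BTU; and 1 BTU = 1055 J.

£871

Heat load = 97800 MJ = 97,800,000,000 J / 1055 = 92,701,422 BTU
Gas: input = 92,701,422 / 0.804 = 115,300,276 BTU = 1,153 therm → 1,153 × £1.83 = £2,110.00
Heat pump: 92,701,422 BTU / 3412 = 27,170 kWh heat; / 4.1 = 6,627 kWh in → × £0.187 = £1,239.18
Difference = |£2,110.00 − £1,239.18| = £870.81 ≈ £871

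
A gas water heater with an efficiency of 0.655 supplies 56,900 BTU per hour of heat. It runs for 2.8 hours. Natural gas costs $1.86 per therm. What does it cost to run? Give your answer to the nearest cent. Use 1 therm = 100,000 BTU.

Heat delivered = 56,900 BTU/h × 2.8 h = 159,320 BTU
Gas input = 159,320 / 0.655 = 243,237 BTU
= 243,237 / 100,000 = 2.432 therm
Cost = 2.432 × $1.86/therm = $4.52

$4.52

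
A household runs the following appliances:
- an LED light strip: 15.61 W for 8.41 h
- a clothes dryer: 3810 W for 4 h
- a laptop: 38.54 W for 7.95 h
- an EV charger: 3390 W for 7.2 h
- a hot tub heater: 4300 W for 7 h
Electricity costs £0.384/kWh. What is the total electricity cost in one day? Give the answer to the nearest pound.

LED light strip: 15.61 W × 8.41 h = 131 Wh = 0.1313 kWh
clothes dryer: 3810 W × 4 h = 15,240 Wh = 15.24 kWh
laptop: 38.54 W × 7.95 h = 306 Wh = 0.3064 kWh
EV charger: 3390 W × 7.2 h = 24,408 Wh = 24.41 kWh
hot tub heater: 4300 W × 7 h = 30,100 Wh = 30.1 kWh
Total energy = 0.1313 + 15.24 + 0.3064 + 24.41 + 30.1 = 70.19 kWh
Cost = 70.19 kWh × £0.384 = £26.95 ≈ £27

£27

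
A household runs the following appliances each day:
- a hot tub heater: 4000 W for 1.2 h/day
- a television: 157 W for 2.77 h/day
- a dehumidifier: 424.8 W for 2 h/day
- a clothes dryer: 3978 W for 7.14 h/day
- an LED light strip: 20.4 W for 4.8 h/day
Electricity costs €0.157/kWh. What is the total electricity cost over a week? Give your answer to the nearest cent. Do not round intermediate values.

€38.01

hot tub heater: 4000 W × 1.2 h × 7 d = 33,600 Wh = 33.6 kWh
television: 157 W × 2.77 h × 7 d = 3,044 Wh = 3.044 kWh
dehumidifier: 424.8 W × 2 h × 7 d = 5,947 Wh = 5.947 kWh
clothes dryer: 3978 W × 7.14 h × 7 d = 198,820 Wh = 198.8 kWh
LED light strip: 20.4 W × 4.8 h × 7 d = 685 Wh = 0.6854 kWh
Total energy = 33.6 + 3.044 + 5.947 + 198.8 + 0.6854 = 242.1 kWh
Cost = 242.1 kWh × €0.157 = €38.01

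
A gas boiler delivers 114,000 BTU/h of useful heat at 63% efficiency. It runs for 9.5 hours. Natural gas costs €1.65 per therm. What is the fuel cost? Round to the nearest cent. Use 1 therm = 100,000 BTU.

Heat delivered = 114,000 BTU/h × 9.5 h = 1,083,000 BTU
Gas input = 1,083,000 / 0.63 = 1,719,048 BTU
= 1,719,048 / 100,000 = 17.19 therm
Cost = 17.19 × €1.65/therm = €28.36

€28.36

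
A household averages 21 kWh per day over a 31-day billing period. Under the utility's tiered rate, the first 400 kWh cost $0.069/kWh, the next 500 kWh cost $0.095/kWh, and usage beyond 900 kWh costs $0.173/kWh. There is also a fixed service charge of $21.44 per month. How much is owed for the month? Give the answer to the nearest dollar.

$73

Usage = 21 kWh/day × 31 days = 651 kWh
First 400 kWh × $0.069 = $27.60
Next 251 kWh × $0.095 = $23.84
Remaining tier: 0 kWh (not reached)
Energy charge = $51.45; + service $21.44 = $72.89 ≈ $73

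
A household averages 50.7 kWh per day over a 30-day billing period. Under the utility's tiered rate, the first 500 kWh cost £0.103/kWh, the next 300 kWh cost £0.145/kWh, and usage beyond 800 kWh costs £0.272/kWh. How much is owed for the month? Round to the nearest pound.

£291

Usage = 50.7 kWh/day × 30 days = 1521 kWh
First 500 kWh × £0.103 = £51.50
Next 300 kWh × £0.145 = £43.50
Remaining 721 kWh × £0.272 = £196.11
Total = £291.11 ≈ £291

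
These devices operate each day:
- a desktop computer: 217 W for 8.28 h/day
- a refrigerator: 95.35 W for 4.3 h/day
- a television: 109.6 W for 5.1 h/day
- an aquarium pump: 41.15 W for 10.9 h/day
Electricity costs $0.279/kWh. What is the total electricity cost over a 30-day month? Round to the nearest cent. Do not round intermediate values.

$26.90

desktop computer: 217 W × 8.28 h × 30 d = 53,903 Wh = 53.9 kWh
refrigerator: 95.35 W × 4.3 h × 30 d = 12,300 Wh = 12.3 kWh
television: 109.6 W × 5.1 h × 30 d = 16,769 Wh = 16.77 kWh
aquarium pump: 41.15 W × 10.9 h × 30 d = 13,456 Wh = 13.46 kWh
Total energy = 53.9 + 12.3 + 16.77 + 13.46 = 96.43 kWh
Cost = 96.43 kWh × $0.279 = $26.90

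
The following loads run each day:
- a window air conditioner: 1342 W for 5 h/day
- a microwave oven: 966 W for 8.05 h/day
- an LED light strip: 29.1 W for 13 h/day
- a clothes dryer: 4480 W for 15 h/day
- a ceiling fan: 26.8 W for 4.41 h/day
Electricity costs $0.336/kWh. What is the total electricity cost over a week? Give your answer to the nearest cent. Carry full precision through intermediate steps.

window air conditioner: 1342 W × 5 h × 7 d = 46,970 Wh = 46.97 kWh
microwave oven: 966 W × 8.05 h × 7 d = 54,434 Wh = 54.43 kWh
LED light strip: 29.1 W × 13 h × 7 d = 2,648 Wh = 2.648 kWh
clothes dryer: 4480 W × 15 h × 7 d = 470,400 Wh = 470.4 kWh
ceiling fan: 26.8 W × 4.41 h × 7 d = 827 Wh = 0.8273 kWh
Total energy = 46.97 + 54.43 + 2.648 + 470.4 + 0.8273 = 575.3 kWh
Cost = 575.3 kWh × $0.336 = $193.29

$193.29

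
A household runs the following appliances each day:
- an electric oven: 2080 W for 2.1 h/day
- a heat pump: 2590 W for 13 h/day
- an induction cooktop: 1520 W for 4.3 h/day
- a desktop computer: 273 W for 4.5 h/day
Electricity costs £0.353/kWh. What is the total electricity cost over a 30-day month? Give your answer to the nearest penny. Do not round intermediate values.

£485.05

electric oven: 2080 W × 2.1 h × 30 d = 131,040 Wh = 131 kWh
heat pump: 2590 W × 13 h × 30 d = 1,010,100 Wh = 1,010 kWh
induction cooktop: 1520 W × 4.3 h × 30 d = 196,080 Wh = 196.1 kWh
desktop computer: 273 W × 4.5 h × 30 d = 36,855 Wh = 36.85 kWh
Total energy = 131 + 1,010 + 196.1 + 36.85 = 1,374 kWh
Cost = 1,374 kWh × £0.353 = £485.05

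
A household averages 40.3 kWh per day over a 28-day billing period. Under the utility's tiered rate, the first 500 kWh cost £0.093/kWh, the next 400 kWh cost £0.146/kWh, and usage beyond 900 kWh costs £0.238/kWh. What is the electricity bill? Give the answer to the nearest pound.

Usage = 40.3 kWh/day × 28 days = 1128.4 kWh
First 500 kWh × £0.093 = £46.50
Next 400 kWh × £0.146 = £58.40
Remaining 228.4 kWh × £0.238 = £54.36
Total = £159.26 ≈ £159

£159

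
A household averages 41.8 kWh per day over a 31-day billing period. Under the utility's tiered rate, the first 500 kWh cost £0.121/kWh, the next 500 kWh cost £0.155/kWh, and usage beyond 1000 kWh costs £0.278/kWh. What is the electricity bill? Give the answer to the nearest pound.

Usage = 41.8 kWh/day × 31 days = 1295.8 kWh
First 500 kWh × £0.121 = £60.50
Next 500 kWh × £0.155 = £77.50
Remaining 295.8 kWh × £0.278 = £82.23
Total = £220.23 ≈ £220

£220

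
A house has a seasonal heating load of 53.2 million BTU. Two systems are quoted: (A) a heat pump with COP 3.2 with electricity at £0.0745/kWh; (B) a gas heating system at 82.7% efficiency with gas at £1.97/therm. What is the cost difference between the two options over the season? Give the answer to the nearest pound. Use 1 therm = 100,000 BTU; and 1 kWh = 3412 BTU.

£904

Heat load = 53.2 × 10⁶ BTU = 53,200,000 BTU
Gas: input = 53,200,000 / 0.827 = 64,328,900 BTU = 643.3 therm → 643.3 × £1.97 = £1,267.28
Heat pump: 53,200,000 BTU / 3412 = 15,590 kWh heat; / 3.2 = 4,873 kWh in → × £0.0745 = £363.00
Difference = |£1,267.28 − £363.00| = £904.28 ≈ £904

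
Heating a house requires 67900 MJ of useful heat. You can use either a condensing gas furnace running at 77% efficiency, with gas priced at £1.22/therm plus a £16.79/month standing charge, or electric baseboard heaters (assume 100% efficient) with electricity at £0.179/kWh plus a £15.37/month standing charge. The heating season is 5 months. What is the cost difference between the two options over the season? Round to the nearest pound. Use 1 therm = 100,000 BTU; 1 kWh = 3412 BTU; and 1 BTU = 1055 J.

£2350

Heat load = 67900 MJ = 67,900,000,000 J / 1055 = 64,360,190 BTU
Gas: input = 64,360,190 / 0.77 = 83,584,662 BTU = 835.8 therm → 835.8 × £1.22 = £1,019.73; + 5 × £16.79 standing = £1,103.68
Electric: 64,360,190 BTU / 3412 = 18,860 kWh → × £0.179 = £3,376.46; + 5 × £15.37 standing = £3,453.31
Difference = |£1,103.68 − £3,453.31| = £2,349.62 ≈ £2350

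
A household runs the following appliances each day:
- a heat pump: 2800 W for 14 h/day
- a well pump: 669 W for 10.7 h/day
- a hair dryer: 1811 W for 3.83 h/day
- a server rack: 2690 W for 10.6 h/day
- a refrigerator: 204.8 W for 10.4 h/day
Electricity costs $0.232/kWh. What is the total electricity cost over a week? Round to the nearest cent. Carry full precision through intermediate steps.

heat pump: 2800 W × 14 h × 7 d = 274,400 Wh = 274.4 kWh
well pump: 669 W × 10.7 h × 7 d = 50,108 Wh = 50.11 kWh
hair dryer: 1811 W × 3.83 h × 7 d = 48,553 Wh = 48.55 kWh
server rack: 2690 W × 10.6 h × 7 d = 199,598 Wh = 199.6 kWh
refrigerator: 204.8 W × 10.4 h × 7 d = 14,909 Wh = 14.91 kWh
Total energy = 274.4 + 50.11 + 48.55 + 199.6 + 14.91 = 587.6 kWh
Cost = 587.6 kWh × $0.232 = $136.32

$136.32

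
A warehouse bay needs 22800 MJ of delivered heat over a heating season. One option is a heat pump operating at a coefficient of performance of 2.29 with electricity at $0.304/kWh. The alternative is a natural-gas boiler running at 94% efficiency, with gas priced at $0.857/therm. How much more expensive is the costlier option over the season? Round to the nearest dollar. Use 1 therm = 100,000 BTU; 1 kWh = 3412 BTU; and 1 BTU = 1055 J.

Heat load = 22800 MJ = 22,800,000,000 J / 1055 = 21,611,374 BTU
Gas: input = 21,611,374 / 0.94 = 22,990,824 BTU = 229.9 therm → 229.9 × $0.857 = $197.03
Heat pump: 21,611,374 BTU / 3412 = 6,334 kWh heat; / 2.29 = 2,766 kWh in → × $0.304 = $840.84
Difference = |$197.03 − $840.84| = $643.80 ≈ $644

$644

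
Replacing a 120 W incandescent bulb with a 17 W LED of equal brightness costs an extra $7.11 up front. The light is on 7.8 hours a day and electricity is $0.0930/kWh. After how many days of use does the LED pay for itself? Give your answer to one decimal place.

Power saved = 120 − 17 = 103 W
Daily energy saved = 103 W × 7.8 h = 803.4 Wh = 0.8034 kWh
Daily savings = 0.8034 × $0.0930 = $0.0747
Payback = $7.11 / $0.0747 per day = 95.16 days

95.2 days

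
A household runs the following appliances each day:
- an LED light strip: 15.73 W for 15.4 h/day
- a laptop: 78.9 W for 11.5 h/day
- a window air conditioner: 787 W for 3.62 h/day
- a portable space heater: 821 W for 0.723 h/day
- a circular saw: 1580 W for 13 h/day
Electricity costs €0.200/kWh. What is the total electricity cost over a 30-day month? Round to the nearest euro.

LED light strip: 15.73 W × 15.4 h × 30 d = 7,267 Wh = 7.267 kWh
laptop: 78.9 W × 11.5 h × 30 d = 27,220 Wh = 27.22 kWh
window air conditioner: 787 W × 3.62 h × 30 d = 85,468 Wh = 85.47 kWh
portable space heater: 821 W × 0.723 h × 30 d = 17,807 Wh = 17.81 kWh
circular saw: 1580 W × 13 h × 30 d = 616,200 Wh = 616.2 kWh
Total energy = 7.267 + 27.22 + 85.47 + 17.81 + 616.2 = 754 kWh
Cost = 754 kWh × €0.200 = €150.79 ≈ €151

€151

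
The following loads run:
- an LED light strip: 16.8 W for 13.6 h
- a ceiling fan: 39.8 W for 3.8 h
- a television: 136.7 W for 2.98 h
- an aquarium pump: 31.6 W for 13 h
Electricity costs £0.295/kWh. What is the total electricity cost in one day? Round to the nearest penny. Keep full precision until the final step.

LED light strip: 16.8 W × 13.6 h = 228 Wh = 0.2285 kWh
ceiling fan: 39.8 W × 3.8 h = 151 Wh = 0.1512 kWh
television: 136.7 W × 2.98 h = 407 Wh = 0.4074 kWh
aquarium pump: 31.6 W × 13 h = 411 Wh = 0.4108 kWh
Total energy = 0.2285 + 0.1512 + 0.4074 + 0.4108 = 1.198 kWh
Cost = 1.198 kWh × £0.295 = £0.35

£0.35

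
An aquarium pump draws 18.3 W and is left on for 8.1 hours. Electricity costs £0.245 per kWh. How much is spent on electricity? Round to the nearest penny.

Energy = 18.3 W × 8.1 h = 148 Wh = 0.1482 kWh
Cost = 0.1482 kWh × £0.245/kWh = £0.04

£0.04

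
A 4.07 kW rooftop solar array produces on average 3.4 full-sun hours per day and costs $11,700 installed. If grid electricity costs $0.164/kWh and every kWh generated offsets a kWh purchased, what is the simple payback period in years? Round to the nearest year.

Daily generation = 4.07 kW × 3.4 h = 13.84 kWh
Annual generation = 13.84 × 365 = 5050.9 kWh
Annual savings = 5050.9 × $0.164 = $828.34
Payback = $11,700 / $828.34 = 14.1 years

14 years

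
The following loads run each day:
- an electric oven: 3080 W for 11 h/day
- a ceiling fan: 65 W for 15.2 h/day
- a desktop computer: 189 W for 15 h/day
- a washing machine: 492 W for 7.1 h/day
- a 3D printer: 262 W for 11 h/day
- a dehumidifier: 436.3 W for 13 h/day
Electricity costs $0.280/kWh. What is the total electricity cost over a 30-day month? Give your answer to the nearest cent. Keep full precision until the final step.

electric oven: 3080 W × 11 h × 30 d = 1,016,400 Wh = 1,016 kWh
ceiling fan: 65 W × 15.2 h × 30 d = 29,640 Wh = 29.64 kWh
desktop computer: 189 W × 15 h × 30 d = 85,050 Wh = 85.05 kWh
washing machine: 492 W × 7.1 h × 30 d = 104,796 Wh = 104.8 kWh
3D printer: 262 W × 11 h × 30 d = 86,460 Wh = 86.46 kWh
dehumidifier: 436.3 W × 13 h × 30 d = 170,157 Wh = 170.2 kWh
Total energy = 1,016 + 29.64 + 85.05 + 104.8 + 86.46 + 170.2 = 1,493 kWh
Cost = 1,493 kWh × $0.280 = $417.90

$417.90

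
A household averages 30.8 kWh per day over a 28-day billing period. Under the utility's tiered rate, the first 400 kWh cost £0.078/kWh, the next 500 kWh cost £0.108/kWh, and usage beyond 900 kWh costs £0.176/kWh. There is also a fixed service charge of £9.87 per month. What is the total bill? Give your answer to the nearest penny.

£91.01

Usage = 30.8 kWh/day × 28 days = 862.4 kWh
First 400 kWh × £0.078 = £31.20
Next 462.4 kWh × £0.108 = £49.94
Remaining tier: 0 kWh (not reached)
Energy charge = £81.14; + service £9.87 = £91.01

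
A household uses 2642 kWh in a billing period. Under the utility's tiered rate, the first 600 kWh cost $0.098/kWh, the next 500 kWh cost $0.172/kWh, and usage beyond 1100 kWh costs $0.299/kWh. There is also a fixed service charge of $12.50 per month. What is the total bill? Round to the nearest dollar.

$618

First 600 kWh × $0.098 = $58.80
Next 500 kWh × $0.172 = $86.00
Remaining 1542 kWh × $0.299 = $461.06
Energy charge = $605.86; + service $12.50 = $618.36 ≈ $618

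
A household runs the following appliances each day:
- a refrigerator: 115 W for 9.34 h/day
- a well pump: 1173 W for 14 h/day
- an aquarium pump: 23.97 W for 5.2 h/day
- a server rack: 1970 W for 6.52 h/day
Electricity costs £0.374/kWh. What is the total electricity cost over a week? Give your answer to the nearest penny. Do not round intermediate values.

£79.76

refrigerator: 115 W × 9.34 h × 7 d = 7,519 Wh = 7.519 kWh
well pump: 1173 W × 14 h × 7 d = 114,954 Wh = 115 kWh
aquarium pump: 23.97 W × 5.2 h × 7 d = 873 Wh = 0.8725 kWh
server rack: 1970 W × 6.52 h × 7 d = 89,911 Wh = 89.91 kWh
Total energy = 7.519 + 115 + 0.8725 + 89.91 = 213.3 kWh
Cost = 213.3 kWh × £0.374 = £79.76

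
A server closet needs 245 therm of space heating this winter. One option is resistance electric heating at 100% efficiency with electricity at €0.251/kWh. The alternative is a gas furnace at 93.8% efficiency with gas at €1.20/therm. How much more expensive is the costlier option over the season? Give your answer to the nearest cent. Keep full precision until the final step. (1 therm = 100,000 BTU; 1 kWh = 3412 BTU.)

€1488.88

Heat load = 245 therm × 100,000 = 24,500,000 BTU
Gas: input = 24,500,000 / 0.938 = 26,119,403 BTU = 261.2 therm → 261.2 × €1.20 = €313.43
Electric: 24,500,000 BTU / 3412 = 7,181 kWh → × €0.251 = €1,802.32
Difference = |€313.43 − €1,802.32| = €1,488.88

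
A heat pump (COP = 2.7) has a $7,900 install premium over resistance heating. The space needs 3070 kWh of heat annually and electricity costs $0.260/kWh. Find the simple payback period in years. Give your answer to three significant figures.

Resistance: 3070 kWh × $0.260 = $798.20/yr
Heat pump: 3070 / 2.7 = 1137 kWh in → × $0.260 = $295.63/yr
Annual savings = $502.57
Payback = $7,900 / $502.57 = 15.7 years

15.7 years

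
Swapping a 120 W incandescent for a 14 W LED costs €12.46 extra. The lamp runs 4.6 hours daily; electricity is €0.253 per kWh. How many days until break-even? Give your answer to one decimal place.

Power saved = 120 − 14 = 106 W
Daily energy saved = 106 W × 4.6 h = 487.6 Wh = 0.4876 kWh
Daily savings = 0.4876 × €0.253 = €0.1234
Payback = €12.46 / €0.1234 per day = 101 days

101.0 days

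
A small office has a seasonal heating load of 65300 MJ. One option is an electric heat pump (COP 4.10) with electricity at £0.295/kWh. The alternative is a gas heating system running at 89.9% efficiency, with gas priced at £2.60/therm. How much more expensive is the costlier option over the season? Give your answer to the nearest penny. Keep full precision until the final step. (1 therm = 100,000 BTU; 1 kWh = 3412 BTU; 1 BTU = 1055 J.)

£484.85

Heat load = 65300 MJ = 65,300,000,000 J / 1055 = 61,895,735 BTU
Gas: input = 61,895,735 / 0.899 = 68,849,538 BTU = 688.5 therm → 688.5 × £2.60 = £1,790.09
Heat pump: 61,895,735 BTU / 3412 = 18,140 kWh heat; / 4.10 = 4,425 kWh in → × £0.295 = £1,305.24
Difference = |£1,790.09 − £1,305.24| = £484.85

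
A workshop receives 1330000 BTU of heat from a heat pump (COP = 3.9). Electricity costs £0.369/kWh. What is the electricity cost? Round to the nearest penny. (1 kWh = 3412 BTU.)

£36.88

Heat delivered = 1,330,000 BTU / 3412 = 389.8 kWh
Electrical input = 389.8 kWh / 3.9 = 99.95 kWh
Cost = 99.95 × £0.369/kWh = £36.88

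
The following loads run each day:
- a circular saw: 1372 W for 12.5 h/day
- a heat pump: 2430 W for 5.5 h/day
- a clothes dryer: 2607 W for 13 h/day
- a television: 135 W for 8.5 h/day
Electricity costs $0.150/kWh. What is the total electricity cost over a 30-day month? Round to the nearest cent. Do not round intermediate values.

$294.99

circular saw: 1372 W × 12.5 h × 30 d = 514,500 Wh = 514.5 kWh
heat pump: 2430 W × 5.5 h × 30 d = 400,950 Wh = 400.9 kWh
clothes dryer: 2607 W × 13 h × 30 d = 1,016,730 Wh = 1,017 kWh
television: 135 W × 8.5 h × 30 d = 34,425 Wh = 34.42 kWh
Total energy = 514.5 + 400.9 + 1,017 + 34.42 = 1,967 kWh
Cost = 1,967 kWh × $0.150 = $294.99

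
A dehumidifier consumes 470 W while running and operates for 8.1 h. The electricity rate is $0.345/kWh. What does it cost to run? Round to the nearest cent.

Energy = 470 W × 8.1 h = 3,807 Wh = 3.807 kWh
Cost = 3.807 kWh × $0.345/kWh = $1.31

$1.31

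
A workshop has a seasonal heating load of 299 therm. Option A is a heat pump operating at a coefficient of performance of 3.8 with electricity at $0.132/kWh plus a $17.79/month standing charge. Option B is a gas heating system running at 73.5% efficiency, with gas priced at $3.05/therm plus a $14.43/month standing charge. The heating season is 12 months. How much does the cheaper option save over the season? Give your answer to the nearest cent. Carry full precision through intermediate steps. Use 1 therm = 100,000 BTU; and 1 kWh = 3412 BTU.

$896.02

Heat load = 299 therm × 100,000 = 29,900,000 BTU
Gas: input = 29,900,000 / 0.735 = 40,680,272 BTU = 406.8 therm → 406.8 × $3.05 = $1,240.75; + 12 × $14.43 standing = $1,413.91
Heat pump: 29,900,000 BTU / 3412 = 8,763 kWh heat; / 3.8 = 2,306 kWh in → × $0.132 = $304.41; + 12 × $17.79 standing = $517.89
Difference = |$1,413.91 − $517.89| = $896.02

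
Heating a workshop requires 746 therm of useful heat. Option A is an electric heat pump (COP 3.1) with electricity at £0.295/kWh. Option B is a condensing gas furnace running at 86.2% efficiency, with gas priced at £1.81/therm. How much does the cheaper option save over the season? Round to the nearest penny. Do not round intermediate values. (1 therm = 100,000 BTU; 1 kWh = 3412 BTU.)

Heat load = 746 therm × 100,000 = 74,600,000 BTU
Gas: input = 74,600,000 / 0.862 = 86,542,923 BTU = 865.4 therm → 865.4 × £1.81 = £1,566.43
Heat pump: 74,600,000 BTU / 3412 = 21,860 kWh heat; / 3.1 = 7,053 kWh in → × £0.295 = £2,080.61
Difference = |£1,566.43 − £2,080.61| = £514.18

£514.18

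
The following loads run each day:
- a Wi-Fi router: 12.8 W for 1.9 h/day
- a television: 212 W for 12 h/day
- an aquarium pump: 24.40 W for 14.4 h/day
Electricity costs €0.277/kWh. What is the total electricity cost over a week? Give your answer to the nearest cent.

€5.66

Wi-Fi router: 12.8 W × 1.9 h × 7 d = 170 Wh = 0.1702 kWh
television: 212 W × 12 h × 7 d = 17,808 Wh = 17.81 kWh
aquarium pump: 24.40 W × 14.4 h × 7 d = 2,460 Wh = 2.46 kWh
Total energy = 0.1702 + 17.81 + 2.46 = 20.44 kWh
Cost = 20.44 kWh × €0.277 = €5.66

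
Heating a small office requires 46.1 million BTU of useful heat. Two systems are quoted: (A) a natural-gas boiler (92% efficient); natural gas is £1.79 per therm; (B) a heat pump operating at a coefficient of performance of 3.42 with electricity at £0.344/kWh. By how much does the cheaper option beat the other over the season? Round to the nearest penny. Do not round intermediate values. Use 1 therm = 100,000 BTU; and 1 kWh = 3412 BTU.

£462.07

Heat load = 46.1 × 10⁶ BTU = 46,100,000 BTU
Gas: input = 46,100,000 / 0.92 = 50,108,696 BTU = 501.1 therm → 501.1 × £1.79 = £896.95
Heat pump: 46,100,000 BTU / 3412 = 13,510 kWh heat; / 3.42 = 3,951 kWh in → × £0.344 = £1,359.01
Difference = |£896.95 − £1,359.01| = £462.07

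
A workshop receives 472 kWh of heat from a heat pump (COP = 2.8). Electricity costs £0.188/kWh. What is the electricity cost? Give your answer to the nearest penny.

Electrical input = 472 kWh / 2.8 = 168.6 kWh
Cost = 168.6 × £0.188/kWh = £31.69

£31.69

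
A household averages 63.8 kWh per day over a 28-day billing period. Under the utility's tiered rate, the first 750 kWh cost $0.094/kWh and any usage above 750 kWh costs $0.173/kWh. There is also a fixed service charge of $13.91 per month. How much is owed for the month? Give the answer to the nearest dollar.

Usage = 63.8 kWh/day × 28 days = 1786.4 kWh
First 750 kWh × $0.094 = $70.50
Remaining 1036.4 kWh × $0.173 = $179.30
Energy charge = $249.80; + service $13.91 = $263.71 ≈ $264

$264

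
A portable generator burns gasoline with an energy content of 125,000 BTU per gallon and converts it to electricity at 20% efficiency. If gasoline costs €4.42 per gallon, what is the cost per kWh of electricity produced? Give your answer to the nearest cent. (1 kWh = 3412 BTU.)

€0.60

Electrical output per gallon = 125,000 BTU × 0.20 / 3412 BTU/kWh = 7.327 kWh
Cost per kWh = €4.42 / 7.327 kWh = €0.603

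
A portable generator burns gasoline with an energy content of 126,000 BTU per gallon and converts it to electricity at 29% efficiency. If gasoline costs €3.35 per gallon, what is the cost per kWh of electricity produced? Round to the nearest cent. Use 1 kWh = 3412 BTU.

Electrical output per gallon = 126,000 BTU × 0.29 / 3412 BTU/kWh = 10.71 kWh
Cost per kWh = €3.35 / 10.71 kWh = €0.313

€0.31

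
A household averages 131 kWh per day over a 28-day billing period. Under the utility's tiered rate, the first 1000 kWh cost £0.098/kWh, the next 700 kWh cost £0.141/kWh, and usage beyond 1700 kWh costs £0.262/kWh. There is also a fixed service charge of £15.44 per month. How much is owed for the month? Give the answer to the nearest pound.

Usage = 131 kWh/day × 28 days = 3668 kWh
First 1000 kWh × £0.098 = £98.00
Next 700 kWh × £0.141 = £98.70
Remaining 1968 kWh × £0.262 = £515.62
Energy charge = £712.32; + service £15.44 = £727.76 ≈ £728

£728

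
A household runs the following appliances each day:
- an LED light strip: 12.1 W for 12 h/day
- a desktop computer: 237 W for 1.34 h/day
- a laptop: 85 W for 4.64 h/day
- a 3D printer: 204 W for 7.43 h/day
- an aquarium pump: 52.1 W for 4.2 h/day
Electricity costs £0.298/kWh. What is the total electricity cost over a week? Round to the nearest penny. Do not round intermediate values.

LED light strip: 12.1 W × 12 h × 7 d = 1,016 Wh = 1.016 kWh
desktop computer: 237 W × 1.34 h × 7 d = 2,223 Wh = 2.223 kWh
laptop: 85 W × 4.64 h × 7 d = 2,761 Wh = 2.761 kWh
3D printer: 204 W × 7.43 h × 7 d = 10,610 Wh = 10.61 kWh
aquarium pump: 52.1 W × 4.2 h × 7 d = 1,532 Wh = 1.532 kWh
Total energy = 1.016 + 2.223 + 2.761 + 10.61 + 1.532 = 18.14 kWh
Cost = 18.14 kWh × £0.298 = £5.41

£5.41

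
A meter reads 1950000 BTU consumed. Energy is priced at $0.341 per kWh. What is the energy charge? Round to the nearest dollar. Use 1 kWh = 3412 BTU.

$195

1950000 BTU × (0.00029308 kWh/BTU) = 571.5 kWh
Cost = 571.5 kWh × $0.341/kWh = $194.89 ≈ $195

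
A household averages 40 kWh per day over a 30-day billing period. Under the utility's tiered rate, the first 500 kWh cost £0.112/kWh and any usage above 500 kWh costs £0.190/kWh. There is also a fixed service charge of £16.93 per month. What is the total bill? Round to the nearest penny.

£205.93

Usage = 40 kWh/day × 30 days = 1200 kWh
First 500 kWh × £0.112 = £56.00
Remaining 700 kWh × £0.190 = £133.00
Energy charge = £189.00; + service £16.93 = £205.93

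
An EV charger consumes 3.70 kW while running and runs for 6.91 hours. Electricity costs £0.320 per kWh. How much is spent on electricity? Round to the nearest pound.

£8

Energy = 3700 W × 6.91 h = 25,567 Wh = 25.57 kWh
Cost = 25.57 kWh × £0.320/kWh = £8.18 ≈ £8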